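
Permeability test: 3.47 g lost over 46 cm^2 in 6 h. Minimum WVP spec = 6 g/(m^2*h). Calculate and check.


WVP = 3.47 / (46 x 6) x 10000 = 125.72 g/(m^2*h)
Minimum: 6 g/(m^2*h)
Meets spec: Yes


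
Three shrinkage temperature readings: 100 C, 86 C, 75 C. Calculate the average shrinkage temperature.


Average = (100 + 86 + 75) / 3
Average = 261 / 3 = 87.0 C


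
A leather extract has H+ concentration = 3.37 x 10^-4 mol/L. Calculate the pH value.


pH = -log10[H+]
pH = -log10(3.37 x 10^-4) = 3.47


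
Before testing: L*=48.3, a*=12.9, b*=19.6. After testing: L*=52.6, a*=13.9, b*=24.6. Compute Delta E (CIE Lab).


Delta E = 6.67


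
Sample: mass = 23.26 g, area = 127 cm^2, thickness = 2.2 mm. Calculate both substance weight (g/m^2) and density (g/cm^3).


SW = 23.26 / 127 x 10000 = 1831.5 g/m^2
Volume = 127 x 2.2 / 10 = 27.94 cm^3
Density = 23.26 / 27.94 = 0.832 g/cm^3


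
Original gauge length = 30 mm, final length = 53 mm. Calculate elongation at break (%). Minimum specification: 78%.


Elongation = 76.7%
Meets spec: No

Extension = 53 - 30 = 23 mm
Elongation = 23 / 30 x 100 = 76.7%
Minimum required: 78%
Meets specification: No


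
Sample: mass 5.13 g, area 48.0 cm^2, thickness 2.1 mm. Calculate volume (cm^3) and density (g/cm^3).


Volume = 10.080 cm^3
Density = 0.509 g/cm^3

Thickness in cm = 2.1 / 10 = 0.21 cm
Volume = 48.0 x 0.21 = 10.080 cm^3
Density = 5.13 / 10.080 = 0.509 g/cm^3


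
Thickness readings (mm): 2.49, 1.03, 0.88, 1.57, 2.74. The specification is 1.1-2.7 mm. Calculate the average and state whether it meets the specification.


Sum = 8.71
Average = 8.71 / 5 = 1.74 mm
Specification range: 1.1 to 2.7 mm
Within spec: Yes


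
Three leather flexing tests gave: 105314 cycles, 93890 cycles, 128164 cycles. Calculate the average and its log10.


Average = 109123 cycles
log10 = 5.04

Average = (105314 + 93890 + 128164) / 3 = 109123 cycles
log10(109123) = 5.04


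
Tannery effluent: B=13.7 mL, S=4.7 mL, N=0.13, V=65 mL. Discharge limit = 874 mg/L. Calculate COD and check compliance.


COD = 144.0 mg/L
Compliant: Yes

COD = (13.7 - 4.7) x 0.13 x 8000 / 65 = 144.0 mg/L
Limit: 874 mg/L
Compliant: Yes


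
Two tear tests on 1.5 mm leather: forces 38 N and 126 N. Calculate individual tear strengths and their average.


Tear 1 = 38 / 1.5 = 25.3 N/mm
Tear 2 = 126 / 1.5 = 84.0 N/mm
Average = (25.3 + 84.0) / 2 = 54.7 N/mm


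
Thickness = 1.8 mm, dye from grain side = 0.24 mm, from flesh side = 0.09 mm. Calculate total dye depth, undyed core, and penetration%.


Total dyed = 0.24 + 0.09 = 0.33 mm
Undyed core = 1.8 - 0.33 = 1.47 mm
Penetration = 0.33 / 1.8 x 100 = 18.3%


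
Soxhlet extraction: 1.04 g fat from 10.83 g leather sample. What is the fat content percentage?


9.6%


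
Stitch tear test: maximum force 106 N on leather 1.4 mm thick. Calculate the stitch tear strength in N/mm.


75.7 N/mm

Stitch tear strength = force / thickness
STS = 106 / 1.4 = 75.7 N/mm


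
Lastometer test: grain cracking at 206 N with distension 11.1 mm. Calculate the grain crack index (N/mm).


18.6 N/mm

Grain crack index = force / distension
Index = 206 / 11.1 = 18.6 N/mm


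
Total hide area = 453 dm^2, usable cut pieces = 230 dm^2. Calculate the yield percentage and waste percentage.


Yield = 230 / 453 x 100 = 50.8%
Waste = 453 - 230 = 223 dm^2
Waste% = 100 - 50.8 = 49.2%


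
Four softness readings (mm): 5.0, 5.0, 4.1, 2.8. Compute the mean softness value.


4.23 mm

Sum = 5.0 + 5.0 + 4.1 + 2.8
Mean = 16.9 / 4 = 4.23 mm


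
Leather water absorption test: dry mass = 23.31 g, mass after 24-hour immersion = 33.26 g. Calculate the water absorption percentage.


Water absorbed = 33.26 - 23.31 = 9.95 g
WA% = 9.95 / 23.31 x 100 = 42.7%


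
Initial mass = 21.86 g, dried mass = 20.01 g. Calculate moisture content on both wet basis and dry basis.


Moisture lost = 21.86 - 20.01 = 1.85 g
Wet basis MC = 1.85 / 21.86 x 100 = 8.5%
Dry basis MC = 1.85 / 20.01 x 100 = 9.2%


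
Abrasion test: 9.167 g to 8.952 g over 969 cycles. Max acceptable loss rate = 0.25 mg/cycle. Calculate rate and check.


Loss = 9.167 - 8.952 = 0.215 g
Rate = 0.215 g / 969 cycles x 1000 = 0.222 mg/cycle
Max = 0.25 mg/cycle
Passes: Yes


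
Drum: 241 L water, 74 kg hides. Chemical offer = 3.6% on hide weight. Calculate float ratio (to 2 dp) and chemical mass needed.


Float ratio = 3.26
Chemical needed = 2.664 kg


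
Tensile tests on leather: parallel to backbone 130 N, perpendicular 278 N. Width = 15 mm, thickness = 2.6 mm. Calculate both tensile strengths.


Parallel = 3.33 N/mm^2
Perpendicular = 7.13 N/mm^2

Area = 15 x 2.6 = 39.0 mm^2
TS (parallel) = 130 / 39.0 = 3.33 N/mm^2
TS (perpendicular) = 278 / 39.0 = 7.13 N/mm^2


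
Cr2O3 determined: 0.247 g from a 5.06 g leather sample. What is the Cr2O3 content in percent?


4.88%


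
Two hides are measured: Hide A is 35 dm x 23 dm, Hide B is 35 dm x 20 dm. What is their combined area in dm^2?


Hide A area = 35 x 23 = 805 dm^2
Hide B area = 35 x 20 = 700 dm^2
Total = 805 + 700 = 1505 dm^2


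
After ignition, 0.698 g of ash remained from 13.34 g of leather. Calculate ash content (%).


5.23%


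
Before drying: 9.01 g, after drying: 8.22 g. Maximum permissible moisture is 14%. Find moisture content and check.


Moisture content = 8.8%
Acceptable: Yes


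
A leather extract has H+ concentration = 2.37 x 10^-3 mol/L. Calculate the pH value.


pH = -log10[H+]
pH = -log10(2.37 x 10^-3) = 2.63


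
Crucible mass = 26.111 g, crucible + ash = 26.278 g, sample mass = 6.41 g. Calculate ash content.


Ash mass = 26.278 - 26.111 = 0.167 g
Ash% = 0.167 / 6.41 x 100 = 2.61%


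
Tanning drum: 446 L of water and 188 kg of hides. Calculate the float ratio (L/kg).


2.4


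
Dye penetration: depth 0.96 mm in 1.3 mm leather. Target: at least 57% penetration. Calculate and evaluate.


Penetration = 0.96 / 1.3 x 100 = 73.8%
Target: 57%
Meets target: Yes


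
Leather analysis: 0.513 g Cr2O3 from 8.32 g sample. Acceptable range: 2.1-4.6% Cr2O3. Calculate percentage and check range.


Cr2O3% = 0.513 / 8.32 x 100 = 6.17%
Acceptable range: 2.1 to 4.6%
Within range: No


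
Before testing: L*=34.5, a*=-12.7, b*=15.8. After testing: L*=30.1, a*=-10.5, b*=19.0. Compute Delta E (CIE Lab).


Delta E = 5.87

dL = 30.1 - 34.5 = -4.4
da = -10.5 - (-12.7) = 2.2
db = 19.0 - 15.8 = 3.2
dE = sqrt((-4.4)^2 + (2.2)^2 + (3.2)^2) = 5.87


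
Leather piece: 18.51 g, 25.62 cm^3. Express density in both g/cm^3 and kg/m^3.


0.722 g/cm^3
722 kg/m^3


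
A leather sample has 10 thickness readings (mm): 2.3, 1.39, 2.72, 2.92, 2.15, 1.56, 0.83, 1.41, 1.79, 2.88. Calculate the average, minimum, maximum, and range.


Sum = 19.95
Average = 19.95 / 10 = 2.00 mm
Minimum = 0.83 mm
Maximum = 2.92 mm
Range = 2.92 - 0.83 = 2.09 mm


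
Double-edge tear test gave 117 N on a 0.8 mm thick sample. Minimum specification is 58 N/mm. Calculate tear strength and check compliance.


Tear strength = 146.3 N/mm
Compliant: Yes

Tear strength = 117 / 0.8 = 146.3 N/mm
Required minimum = 58 N/mm
Compliant: Yes


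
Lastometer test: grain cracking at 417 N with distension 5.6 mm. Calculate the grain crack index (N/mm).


Grain crack index = force / distension
Index = 417 / 5.6 = 74.5 N/mm


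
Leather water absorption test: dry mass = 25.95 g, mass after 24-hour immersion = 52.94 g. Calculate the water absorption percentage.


104.0%

Water absorbed = 52.94 - 25.95 = 26.99 g
WA% = 26.99 / 25.95 x 100 = 104.0%


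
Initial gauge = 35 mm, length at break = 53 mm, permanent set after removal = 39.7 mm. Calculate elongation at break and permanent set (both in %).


Elongation at break = 51.4%
Permanent set = 13.4%


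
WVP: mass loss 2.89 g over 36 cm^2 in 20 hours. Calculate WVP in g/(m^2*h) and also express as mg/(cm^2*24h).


WVP = 2.89 / (36 x 20) x 10000 = 40.14 g/(m^2*h)
Mass loss in mg = 2.89 x 1000 = 2890 mg
Per cm^2 per 24h in mg: 2890 x 24 / (36 x 20) = 69360 / 720 = 96.33 mg/(cm^2*24h)


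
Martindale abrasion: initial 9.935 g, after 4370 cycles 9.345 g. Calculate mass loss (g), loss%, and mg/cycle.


Mass loss = 0.590 g
Loss = 5.94%
Rate = 0.135 mg/cycle

Loss = 9.935 - 9.345 = 0.590 g
Loss% = 0.590 / 9.935 x 100 = 5.94%
Rate = 0.590 / 4370 x 1000 = 0.135 mg/cycle


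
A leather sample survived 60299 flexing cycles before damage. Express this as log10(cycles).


log10(60299) = 4.78


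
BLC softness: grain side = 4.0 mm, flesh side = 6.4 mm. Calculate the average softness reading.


5.20 mm

Average = (4.0 + 6.4) / 2
Average = 5.20 mm


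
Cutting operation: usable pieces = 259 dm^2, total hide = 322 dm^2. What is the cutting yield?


80.4%


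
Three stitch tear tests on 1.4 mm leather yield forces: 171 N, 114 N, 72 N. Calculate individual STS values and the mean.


STS1 = 171 / 1.4 = 122.1 N/mm
STS2 = 114 / 1.4 = 81.4 N/mm
STS3 = 72 / 1.4 = 51.4 N/mm
Mean = (122.1 + 81.4 + 51.4) / 3 = 85.0 N/mm


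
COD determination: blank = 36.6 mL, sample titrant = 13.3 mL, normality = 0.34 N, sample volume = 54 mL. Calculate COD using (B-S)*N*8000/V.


COD = (36.6 - 13.3) x 0.34 x 8000 / 54
COD = 23.3 x 0.34 x 8000 / 54
COD = 1173.6 mg/L


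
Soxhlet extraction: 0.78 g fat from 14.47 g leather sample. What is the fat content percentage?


Fat content = 0.78 / 14.47 x 100
Fat = 5.4%


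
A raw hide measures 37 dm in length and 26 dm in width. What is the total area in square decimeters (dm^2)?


962 dm^2

Area = length x width
Area = 37 x 26 = 962 dm^2


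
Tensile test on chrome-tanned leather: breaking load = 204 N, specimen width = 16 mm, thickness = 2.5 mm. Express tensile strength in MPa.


Cross-section = 16 x 2.5 = 40.0 mm^2
TS = 204 / 40.0 = 5.10 MPa
(1 N/mm^2 = 1 MPa)


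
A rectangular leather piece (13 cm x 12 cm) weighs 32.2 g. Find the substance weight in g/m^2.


Area = 13 x 12 = 156 cm^2
SW = 32.2 / 156 x 10000 = 2064.1 g/m^2


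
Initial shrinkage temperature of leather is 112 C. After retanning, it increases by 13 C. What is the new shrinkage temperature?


125 C

New Ts = 112 + 13 = 125 C


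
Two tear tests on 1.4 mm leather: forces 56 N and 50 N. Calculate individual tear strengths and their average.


Tear 1 = 40.0 N/mm
Tear 2 = 35.7 N/mm
Average = 37.9 N/mm


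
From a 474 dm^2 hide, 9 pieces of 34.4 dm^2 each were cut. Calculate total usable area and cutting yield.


Usable area = 309.6 dm^2
Yield = 65.3%

Total usable = 9 x 34.4 = 309.6 dm^2
Yield = 309.6 / 474 x 100 = 65.3%


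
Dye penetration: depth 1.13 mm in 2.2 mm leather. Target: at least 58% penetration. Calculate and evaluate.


Penetration = 1.13 / 2.2 x 100 = 51.4%
Target: 58%
Meets target: No


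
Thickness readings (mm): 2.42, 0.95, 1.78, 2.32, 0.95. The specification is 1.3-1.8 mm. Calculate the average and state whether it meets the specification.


Sum = 8.42
Average = 8.42 / 5 = 1.68 mm
Specification range: 1.3 to 1.8 mm
Within spec: Yes


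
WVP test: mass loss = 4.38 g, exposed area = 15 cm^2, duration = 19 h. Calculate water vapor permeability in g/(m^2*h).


153.68 g/(m^2*h)

WVP = mass_loss / (area x time) x 10000
WVP = 4.38 / (15 x 19) x 10000
WVP = 4.38 / 285 x 10000 = 153.68 g/(m^2*h)


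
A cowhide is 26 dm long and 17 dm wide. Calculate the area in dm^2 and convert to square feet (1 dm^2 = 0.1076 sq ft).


Area = 26 x 17 = 442 dm^2
Conversion: 442 x 0.1076 = 47.56 sq ft


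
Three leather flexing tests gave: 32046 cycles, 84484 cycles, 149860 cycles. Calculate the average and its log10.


Average = (32046 + 84484 + 149860) / 3 = 88797 cycles
log10(88797) = 4.95


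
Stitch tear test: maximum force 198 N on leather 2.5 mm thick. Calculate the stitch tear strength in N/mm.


Stitch tear strength = force / thickness
STS = 198 / 2.5 = 79.2 N/mm


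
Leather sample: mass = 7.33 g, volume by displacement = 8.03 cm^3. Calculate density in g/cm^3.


0.913 g/cm^3


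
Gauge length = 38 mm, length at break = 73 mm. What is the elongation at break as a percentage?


Extension = 73 - 38 = 35 mm
Elongation = 35 / 38 x 100 = 92.1%


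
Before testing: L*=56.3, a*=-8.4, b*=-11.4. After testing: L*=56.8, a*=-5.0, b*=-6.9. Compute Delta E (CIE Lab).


dL = 56.8 - 56.3 = 0.5
da = -5.0 - (-8.4) = 3.4
db = -6.9 - (-11.4) = 4.5
dE = sqrt((0.5)^2 + (3.4)^2 + (4.5)^2) = 5.66


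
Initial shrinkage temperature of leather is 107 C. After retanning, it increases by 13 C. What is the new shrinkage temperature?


New Ts = 107 + 13 = 120 C


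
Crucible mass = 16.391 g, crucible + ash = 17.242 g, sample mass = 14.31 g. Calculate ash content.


Ash mass = 0.851 g
Ash content = 5.95%

Ash mass = 17.242 - 16.391 = 0.851 g
Ash% = 0.851 / 14.31 x 100 = 5.95%


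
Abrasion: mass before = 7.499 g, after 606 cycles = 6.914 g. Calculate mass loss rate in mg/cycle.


Mass loss = 7.499 - 6.914 = 0.585 g
Rate = 0.585 / 606 x 1000 = 0.965 mg/cycle


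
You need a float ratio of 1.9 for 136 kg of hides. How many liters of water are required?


258.4 L

Water = hide weight x target ratio
Water = 136 x 1.9 = 258.4 L


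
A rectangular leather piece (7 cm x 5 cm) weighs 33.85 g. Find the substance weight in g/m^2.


Area = 7 x 5 = 35 cm^2
SW = 33.85 / 35 x 10000 = 9671.4 g/m^2


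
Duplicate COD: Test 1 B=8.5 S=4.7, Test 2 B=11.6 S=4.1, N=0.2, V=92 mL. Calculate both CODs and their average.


COD1 = 66.1 mg/L
COD2 = 130.4 mg/L
Average = 98.3 mg/L


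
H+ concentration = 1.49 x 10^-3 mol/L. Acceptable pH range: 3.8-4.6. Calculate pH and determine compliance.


pH = 2.83
Compliant: No


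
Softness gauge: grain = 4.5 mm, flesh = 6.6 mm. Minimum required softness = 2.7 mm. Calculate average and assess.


Average softness = 5.55 mm
Meets requirement: Yes


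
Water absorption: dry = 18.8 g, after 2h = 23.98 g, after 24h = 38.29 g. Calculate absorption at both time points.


2h absorption = 27.6%
24h absorption = 103.7%


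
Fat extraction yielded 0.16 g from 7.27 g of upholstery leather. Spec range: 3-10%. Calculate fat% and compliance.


Fat content = 2.2%
Compliant: No

Fat% = 0.16 / 7.27 x 100 = 2.2%
Spec range: 3-10%
Compliant: No


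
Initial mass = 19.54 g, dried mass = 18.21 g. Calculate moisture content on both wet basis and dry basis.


Wet basis = 6.8%
Dry basis = 7.3%


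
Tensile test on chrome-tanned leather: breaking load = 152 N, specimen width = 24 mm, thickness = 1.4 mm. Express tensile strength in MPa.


Cross-section = 24 x 1.4 = 33.6 mm^2
TS = 152 / 33.6 = 4.52 MPa
(1 N/mm^2 = 1 MPa)


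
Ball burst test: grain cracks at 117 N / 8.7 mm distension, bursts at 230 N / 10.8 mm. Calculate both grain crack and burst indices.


Crack index = 117 / 8.7 = 13.4 N/mm
Burst index = 230 / 10.8 = 21.3 N/mm


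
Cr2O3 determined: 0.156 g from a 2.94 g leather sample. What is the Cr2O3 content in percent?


Cr2O3% = 0.156 / 2.94 x 100
Cr2O3% = 5.31%


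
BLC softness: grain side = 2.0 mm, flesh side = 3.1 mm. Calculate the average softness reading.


2.55 mm

Average = (2.0 + 3.1) / 2
Average = 2.55 mm


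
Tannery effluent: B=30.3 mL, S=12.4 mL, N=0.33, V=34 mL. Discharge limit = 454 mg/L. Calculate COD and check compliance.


COD = 1389.9 mg/L
Compliant: No

COD = (30.3 - 12.4) x 0.33 x 8000 / 34 = 1389.9 mg/L
Limit: 454 mg/L
Compliant: No


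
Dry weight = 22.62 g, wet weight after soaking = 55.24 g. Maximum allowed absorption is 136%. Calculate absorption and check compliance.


Absorption = 144.2%
Compliant: No

WA = (55.24 - 22.62) / 22.62 x 100 = 144.2%
Maximum allowed: 136%
Compliant: No


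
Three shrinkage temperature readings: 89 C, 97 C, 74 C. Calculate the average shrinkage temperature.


Average = (89 + 97 + 74) / 3
Average = 260 / 3 = 86.7 C


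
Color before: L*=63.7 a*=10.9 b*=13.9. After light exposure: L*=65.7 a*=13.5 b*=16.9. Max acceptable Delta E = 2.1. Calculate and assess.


dL = 2.0, da = 2.6, db = 3.0
dE = sqrt((2.0)^2 + (2.6)^2 + (3.0)^2) = 4.45
Max = 2.1
Passes: No


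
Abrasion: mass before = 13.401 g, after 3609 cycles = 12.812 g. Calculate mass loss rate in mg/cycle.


0.163 mg/cycle

Mass loss = 13.401 - 12.812 = 0.589 g
Rate = 0.589 / 3609 x 1000 = 0.163 mg/cycle


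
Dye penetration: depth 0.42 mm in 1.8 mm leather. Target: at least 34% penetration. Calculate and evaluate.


Penetration = 23.3%
Meets target: No

Penetration = 0.42 / 1.8 x 100 = 23.3%
Target: 34%
Meets target: No


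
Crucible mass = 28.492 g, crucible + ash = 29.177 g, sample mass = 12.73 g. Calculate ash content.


Ash mass = 0.685 g
Ash content = 5.38%


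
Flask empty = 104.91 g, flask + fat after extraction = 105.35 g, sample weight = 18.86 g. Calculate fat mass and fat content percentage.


Fat mass = 0.44 g
Fat content = 2.3%

Fat mass = 105.35 - 104.91 = 0.44 g
Fat% = 0.44 / 18.86 x 100 = 2.3%


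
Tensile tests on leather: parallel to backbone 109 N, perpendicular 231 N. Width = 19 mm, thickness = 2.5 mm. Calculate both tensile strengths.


Area = 19 x 2.5 = 47.5 mm^2
TS (parallel) = 109 / 47.5 = 2.29 N/mm^2
TS (perpendicular) = 231 / 47.5 = 4.86 N/mm^2


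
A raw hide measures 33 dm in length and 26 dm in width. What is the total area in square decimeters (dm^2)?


Area = length x width
Area = 33 x 26 = 858 dm^2


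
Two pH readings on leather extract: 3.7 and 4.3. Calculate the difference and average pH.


Difference = 0.6
Average pH = 4.00


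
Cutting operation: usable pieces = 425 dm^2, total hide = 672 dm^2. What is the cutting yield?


Yield = usable / total x 100
Yield = 425 / 672 x 100 = 63.2%


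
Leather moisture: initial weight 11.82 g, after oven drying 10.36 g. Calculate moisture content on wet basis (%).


12.4%

Moisture = 11.82 - 10.36 = 1.46 g
MC = 1.46 / 11.82 x 100 = 12.4%


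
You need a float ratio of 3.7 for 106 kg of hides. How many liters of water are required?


392.2 L


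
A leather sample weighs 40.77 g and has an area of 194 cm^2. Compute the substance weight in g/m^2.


Substance weight = mass / area x 10000
SW = 40.77 / 194 x 10000
SW = 2101.5 g/m^2


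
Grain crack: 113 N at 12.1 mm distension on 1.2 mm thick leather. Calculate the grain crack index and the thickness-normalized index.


Crack index = 9.3 N/mm
Normalized index = 7.8 N/mm per mm


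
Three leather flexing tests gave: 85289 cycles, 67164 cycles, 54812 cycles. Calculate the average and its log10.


Average = 69088 cycles
log10 = 4.84


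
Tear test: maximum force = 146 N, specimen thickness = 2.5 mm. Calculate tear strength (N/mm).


58.4 N/mm

Tear strength = force / thickness
Tear = 146 / 2.5 = 58.4 N/mm


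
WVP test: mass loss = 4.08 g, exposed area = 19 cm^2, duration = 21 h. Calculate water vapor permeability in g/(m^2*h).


WVP = mass_loss / (area x time) x 10000
WVP = 4.08 / (19 x 21) x 10000
WVP = 4.08 / 399 x 10000 = 102.26 g/(m^2*h)


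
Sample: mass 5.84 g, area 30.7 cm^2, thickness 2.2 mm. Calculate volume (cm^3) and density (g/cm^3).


Volume = 6.754 cm^3
Density = 0.865 g/cm^3


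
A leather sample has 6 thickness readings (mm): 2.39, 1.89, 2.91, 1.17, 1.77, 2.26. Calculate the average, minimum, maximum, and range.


Average = 2.07 mm
Min = 1.17 mm
Max = 2.91 mm
Range = 1.74 mm


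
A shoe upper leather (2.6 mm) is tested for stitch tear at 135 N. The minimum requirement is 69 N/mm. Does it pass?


STS = 51.9 N/mm
Passes: No

STS = 135 / 2.6 = 51.9 N/mm
Minimum required: 69 N/mm
Passes: No


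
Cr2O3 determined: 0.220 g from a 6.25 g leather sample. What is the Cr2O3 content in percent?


Cr2O3% = 0.220 / 6.25 x 100
Cr2O3% = 3.52%


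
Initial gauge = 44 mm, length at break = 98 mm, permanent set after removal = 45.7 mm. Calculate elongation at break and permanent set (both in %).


Elongation at break = 122.7%
Permanent set = 3.9%

Elongation at break = (98 - 44) / 44 x 100 = 122.7%
Permanent set = (45.7 - 44) / 44 x 100 = 3.9%


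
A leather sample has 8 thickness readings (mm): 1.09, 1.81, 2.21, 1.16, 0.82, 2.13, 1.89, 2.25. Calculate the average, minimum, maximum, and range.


Average = 1.67 mm
Min = 0.82 mm
Max = 2.25 mm
Range = 1.43 mm


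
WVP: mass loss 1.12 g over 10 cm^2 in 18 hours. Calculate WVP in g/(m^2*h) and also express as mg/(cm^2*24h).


WVP = 1.12 / (10 x 18) x 10000 = 62.22 g/(m^2*h)
Mass loss in mg = 1.12 x 1000 = 1120 mg
Per cm^2 per 24h in mg: 1120 x 24 / (10 x 18) = 26880 / 180 = 149.33 mg/(cm^2*24h)


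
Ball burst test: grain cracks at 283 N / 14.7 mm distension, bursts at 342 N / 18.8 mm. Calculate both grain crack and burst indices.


Crack index = 19.3 N/mm
Burst index = 18.2 N/mm


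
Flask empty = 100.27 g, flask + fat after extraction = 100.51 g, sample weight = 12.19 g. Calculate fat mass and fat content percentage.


Fat mass = 100.51 - 100.27 = 0.24 g
Fat% = 0.24 / 12.19 x 100 = 2.0%


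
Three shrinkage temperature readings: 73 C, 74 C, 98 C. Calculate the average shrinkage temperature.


81.7 C


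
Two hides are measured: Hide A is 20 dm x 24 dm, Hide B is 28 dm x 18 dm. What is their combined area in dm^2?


Hide A area = 20 x 24 = 480 dm^2
Hide B area = 28 x 18 = 504 dm^2
Total = 480 + 504 = 984 dm^2


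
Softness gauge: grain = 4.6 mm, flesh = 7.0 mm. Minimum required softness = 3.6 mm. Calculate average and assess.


Average = (4.6 + 7.0) / 2 = 5.80 mm
Minimum = 3.6 mm
Meets requirement: Yes


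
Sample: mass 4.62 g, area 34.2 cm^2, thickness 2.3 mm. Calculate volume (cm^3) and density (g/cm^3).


Thickness in cm = 2.3 / 10 = 0.23 cm
Volume = 34.2 x 0.23 = 7.866 cm^3
Density = 4.62 / 7.866 = 0.587 g/cm^3


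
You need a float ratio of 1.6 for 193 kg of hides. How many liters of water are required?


Water = hide weight x target ratio
Water = 193 x 1.6 = 308.8 L


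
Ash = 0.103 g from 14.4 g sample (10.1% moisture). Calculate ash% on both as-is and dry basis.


As-is ash% = 0.103 / 14.4 x 100 = 0.72%
Dry mass = 14.4 x (100 - 10.1) / 100 = 12.9456 g
Dry-basis ash% = 0.103 / 12.9456 x 100 = 0.80%


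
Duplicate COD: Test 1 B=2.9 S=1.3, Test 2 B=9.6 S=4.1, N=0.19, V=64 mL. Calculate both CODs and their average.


COD1 = 38.0 mg/L
COD2 = 130.6 mg/L
Average = 84.3 mg/L


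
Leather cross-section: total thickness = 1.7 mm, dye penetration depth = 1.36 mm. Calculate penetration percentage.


80.0%

Penetration% = 1.36 / 1.7 x 100
Penetration = 80.0%


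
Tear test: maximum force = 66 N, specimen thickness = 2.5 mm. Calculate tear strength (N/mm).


Tear strength = force / thickness
Tear = 66 / 2.5 = 26.4 N/mm


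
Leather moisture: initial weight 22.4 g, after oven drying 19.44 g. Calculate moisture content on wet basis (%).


13.2%

Moisture = 22.4 - 19.44 = 2.96 g
MC = 2.96 / 22.4 x 100 = 13.2%


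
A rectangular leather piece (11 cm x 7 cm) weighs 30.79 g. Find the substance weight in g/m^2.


Area = 11 x 7 = 77 cm^2
SW = 30.79 / 77 x 10000 = 3998.7 g/m^2


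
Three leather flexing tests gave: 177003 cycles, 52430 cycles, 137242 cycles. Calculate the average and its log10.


Average = 122225 cycles
log10 = 5.09


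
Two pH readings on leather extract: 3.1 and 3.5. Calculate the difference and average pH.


Difference = 0.4
Average pH = 3.30

Difference = |3.1 - 3.5| = 0.4
Average = (3.1 + 3.5) / 2 = 3.30


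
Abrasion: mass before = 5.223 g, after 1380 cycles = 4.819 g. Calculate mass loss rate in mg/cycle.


Mass loss = 5.223 - 4.819 = 0.404 g
Rate = 0.404 / 1380 x 1000 = 0.293 mg/cycle


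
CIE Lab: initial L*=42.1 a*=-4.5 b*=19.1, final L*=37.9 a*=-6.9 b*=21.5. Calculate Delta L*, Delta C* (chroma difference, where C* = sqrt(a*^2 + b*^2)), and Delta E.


Delta L* = -4.2
Delta C* = 2.96
Delta E = 5.40

Delta L* = 37.9 - 42.1 = -4.2
C1* = sqrt((-4.5)^2 + (19.1)^2) = 19.623
C2* = sqrt((-6.9)^2 + (21.5)^2) = 22.580
Delta C* = 22.580 - 19.623 = 2.96
Delta E = sqrt((-4.2)^2 + (-2.4)^2 + (2.4)^2) = 5.40


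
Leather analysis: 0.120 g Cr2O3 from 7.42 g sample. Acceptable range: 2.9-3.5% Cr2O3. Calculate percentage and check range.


Cr2O3% = 0.120 / 7.42 x 100 = 1.62%
Acceptable range: 2.9 to 3.5%
Within range: No


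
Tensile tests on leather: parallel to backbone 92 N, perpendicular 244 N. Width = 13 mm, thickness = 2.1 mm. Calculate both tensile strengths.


Area = 13 x 2.1 = 27.3 mm^2
TS (parallel) = 92 / 27.3 = 3.37 N/mm^2
TS (perpendicular) = 244 / 27.3 = 8.94 N/mm^2


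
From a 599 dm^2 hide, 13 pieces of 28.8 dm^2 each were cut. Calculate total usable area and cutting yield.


Total usable = 13 x 28.8 = 374.4 dm^2
Yield = 374.4 / 599 x 100 = 62.5%


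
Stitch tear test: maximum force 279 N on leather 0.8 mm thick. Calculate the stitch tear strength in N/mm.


Stitch tear strength = force / thickness
STS = 279 / 0.8 = 348.8 N/mm


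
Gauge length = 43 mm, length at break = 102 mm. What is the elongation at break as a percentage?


Extension = 102 - 43 = 59 mm
Elongation = 59 / 43 x 100 = 137.2%


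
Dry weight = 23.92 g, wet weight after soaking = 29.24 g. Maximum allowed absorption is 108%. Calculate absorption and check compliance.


Absorption = 22.2%
Compliant: Yes


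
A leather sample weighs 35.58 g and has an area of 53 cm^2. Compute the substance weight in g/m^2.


Substance weight = mass / area x 10000
SW = 35.58 / 53 x 10000
SW = 6713.2 g/m^2


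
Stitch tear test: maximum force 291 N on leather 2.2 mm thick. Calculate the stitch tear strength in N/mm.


132.3 N/mm

Stitch tear strength = force / thickness
STS = 291 / 2.2 = 132.3 N/mm


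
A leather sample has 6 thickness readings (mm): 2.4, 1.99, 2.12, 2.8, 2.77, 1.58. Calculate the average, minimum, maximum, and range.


Sum = 13.66
Average = 13.66 / 6 = 2.28 mm
Minimum = 1.58 mm
Maximum = 2.8 mm
Range = 2.8 - 1.58 = 1.22 mm


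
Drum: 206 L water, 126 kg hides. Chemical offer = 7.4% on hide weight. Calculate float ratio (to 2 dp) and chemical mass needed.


Float ratio = 1.63
Chemical needed = 9.324 kg

Float ratio = 206 / 126 = 1.63
Chemical = 126 x 7.4 / 100 = 9.324 kg


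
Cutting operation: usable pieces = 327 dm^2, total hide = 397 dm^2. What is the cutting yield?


82.4%

Yield = usable / total x 100
Yield = 327 / 397 x 100 = 82.4%


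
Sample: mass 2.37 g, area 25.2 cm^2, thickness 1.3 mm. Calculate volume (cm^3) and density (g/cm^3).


Thickness in cm = 1.3 / 10 = 0.13 cm
Volume = 25.2 x 0.13 = 3.276 cm^3
Density = 2.37 / 3.276 = 0.723 g/cm^3


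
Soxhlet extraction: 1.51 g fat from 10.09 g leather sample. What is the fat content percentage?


15.0%


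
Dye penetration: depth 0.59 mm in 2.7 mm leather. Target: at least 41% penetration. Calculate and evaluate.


Penetration = 0.59 / 2.7 x 100 = 21.9%
Target: 41%
Meets target: No


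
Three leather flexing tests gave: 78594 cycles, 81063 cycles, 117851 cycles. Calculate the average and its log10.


Average = (78594 + 81063 + 117851) / 3 = 92503 cycles
log10(92503) = 4.97


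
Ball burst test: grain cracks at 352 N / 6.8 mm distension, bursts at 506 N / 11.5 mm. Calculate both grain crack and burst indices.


Crack index = 352 / 6.8 = 51.8 N/mm
Burst index = 506 / 11.5 = 44.0 N/mm


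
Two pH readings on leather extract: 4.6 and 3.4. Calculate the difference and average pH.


Difference = 1.2
Average pH = 4.00

Difference = |4.6 - 3.4| = 1.2
Average = (4.6 + 3.4) / 2 = 4.00


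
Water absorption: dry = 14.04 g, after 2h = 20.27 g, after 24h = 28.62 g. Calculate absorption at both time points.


WA (2h) = (20.27 - 14.04) / 14.04 x 100 = 44.4%
WA (24h) = (28.62 - 14.04) / 14.04 x 100 = 103.8%


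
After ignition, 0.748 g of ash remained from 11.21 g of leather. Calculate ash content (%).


Ash% = 0.748 / 11.21 x 100
Ash% = 6.67%


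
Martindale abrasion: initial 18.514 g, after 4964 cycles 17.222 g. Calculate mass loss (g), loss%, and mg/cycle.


Loss = 18.514 - 17.222 = 1.292 g
Loss% = 1.292 / 18.514 x 100 = 6.98%
Rate = 1.292 / 4964 x 1000 = 0.260 mg/cycle


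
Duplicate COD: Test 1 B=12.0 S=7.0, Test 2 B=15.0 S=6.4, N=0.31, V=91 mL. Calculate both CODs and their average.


COD1 = (12.0 - 7.0) x 0.31 x 8000 / 91 = 136.3 mg/L
COD2 = (15.0 - 6.4) x 0.31 x 8000 / 91 = 234.4 mg/L
Average = (136.3 + 234.4) / 2 = 185.4 mg/L


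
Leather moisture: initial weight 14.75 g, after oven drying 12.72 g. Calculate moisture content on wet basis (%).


Moisture = 14.75 - 12.72 = 2.03 g
MC = 2.03 / 14.75 x 100 = 13.8%


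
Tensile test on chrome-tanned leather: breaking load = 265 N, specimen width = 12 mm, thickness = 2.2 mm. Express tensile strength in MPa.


10.04 MPa

Cross-section = 12 x 2.2 = 26.4 mm^2
TS = 265 / 26.4 = 10.04 MPa
(1 N/mm^2 = 1 MPa)


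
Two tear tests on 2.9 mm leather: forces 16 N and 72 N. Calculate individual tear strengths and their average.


Tear 1 = 16 / 2.9 = 5.5 N/mm
Tear 2 = 72 / 2.9 = 24.8 N/mm
Average = (5.5 + 24.8) / 2 = 15.2 N/mm


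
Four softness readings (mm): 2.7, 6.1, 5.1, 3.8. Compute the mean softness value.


Sum = 2.7 + 6.1 + 5.1 + 3.8
Mean = 17.7 / 4 = 4.43 mm


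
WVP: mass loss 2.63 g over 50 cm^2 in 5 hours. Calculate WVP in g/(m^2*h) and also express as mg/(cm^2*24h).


WVP = 105.20 g/(m^2*h)
Daily rate = 252.48 mg/(cm^2*24h)


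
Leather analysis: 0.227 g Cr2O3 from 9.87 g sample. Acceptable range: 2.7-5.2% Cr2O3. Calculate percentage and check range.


Cr2O3% = 0.227 / 9.87 x 100 = 2.30%
Acceptable range: 2.7 to 5.2%
Within range: No


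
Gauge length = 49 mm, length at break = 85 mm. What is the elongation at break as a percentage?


73.5%

Extension = 85 - 49 = 36 mm
Elongation = 36 / 49 x 100 = 73.5%


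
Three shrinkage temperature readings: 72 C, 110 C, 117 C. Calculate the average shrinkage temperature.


99.7 C

Average = (72 + 110 + 117) / 3
Average = 299 / 3 = 99.7 C


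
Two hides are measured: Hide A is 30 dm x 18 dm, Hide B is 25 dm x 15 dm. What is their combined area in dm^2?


915 dm^2

Hide A area = 30 x 18 = 540 dm^2
Hide B area = 25 x 15 = 375 dm^2
Total = 540 + 375 = 915 dm^2


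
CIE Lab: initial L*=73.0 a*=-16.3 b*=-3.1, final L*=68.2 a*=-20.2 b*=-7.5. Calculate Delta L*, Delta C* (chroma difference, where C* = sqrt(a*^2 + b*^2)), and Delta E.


Delta L* = 68.2 - 73.0 = -4.8
C1* = sqrt((-16.3)^2 + (-3.1)^2) = 16.592
C2* = sqrt((-20.2)^2 + (-7.5)^2) = 21.547
Delta C* = 21.547 - 16.592 = 4.96
Delta E = sqrt((-4.8)^2 + (-3.9)^2 + (-4.4)^2) = 7.59


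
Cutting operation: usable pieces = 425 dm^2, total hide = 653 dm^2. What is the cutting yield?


Yield = usable / total x 100
Yield = 425 / 653 x 100 = 65.1%


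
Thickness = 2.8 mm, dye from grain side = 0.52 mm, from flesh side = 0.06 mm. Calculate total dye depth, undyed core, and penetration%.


Total dyed = 0.58 mm
Undyed core = 2.22 mm
Penetration = 20.7%


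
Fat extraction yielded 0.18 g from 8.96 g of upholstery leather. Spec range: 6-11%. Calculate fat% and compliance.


Fat% = 0.18 / 8.96 x 100 = 2.0%
Spec range: 6-11%
Compliant: No


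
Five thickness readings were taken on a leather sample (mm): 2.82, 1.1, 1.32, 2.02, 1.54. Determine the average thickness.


Sum = 2.82 + 1.1 + 1.32 + 2.02 + 1.54 = 8.80
Average = 8.80 / 5 = 1.76 mm


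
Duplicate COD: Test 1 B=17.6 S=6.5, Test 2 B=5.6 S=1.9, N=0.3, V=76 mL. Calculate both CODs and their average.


COD1 = (17.6 - 6.5) x 0.3 x 8000 / 76 = 350.5 mg/L
COD2 = (5.6 - 1.9) x 0.3 x 8000 / 76 = 116.8 mg/L
Average = (350.5 + 116.8) / 2 = 233.7 mg/L


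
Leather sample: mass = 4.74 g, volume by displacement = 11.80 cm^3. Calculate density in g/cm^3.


Density = mass / volume
Density = 4.74 / 11.80 = 0.402 g/cm^3


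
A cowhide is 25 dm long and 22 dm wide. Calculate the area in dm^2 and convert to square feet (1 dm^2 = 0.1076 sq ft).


550 dm^2
59.18 sq ft

Area = 25 x 22 = 550 dm^2
Conversion: 550 x 0.1076 = 59.18 sq ft


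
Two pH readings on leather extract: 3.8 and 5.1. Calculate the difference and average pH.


Difference = 1.3
Average pH = 4.45


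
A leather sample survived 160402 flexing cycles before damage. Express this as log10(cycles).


log10(160402) = 5.21


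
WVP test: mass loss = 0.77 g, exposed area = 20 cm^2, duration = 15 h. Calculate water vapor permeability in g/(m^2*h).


WVP = mass_loss / (area x time) x 10000
WVP = 0.77 / (20 x 15) x 10000
WVP = 0.77 / 300 x 10000 = 25.67 g/(m^2*h)


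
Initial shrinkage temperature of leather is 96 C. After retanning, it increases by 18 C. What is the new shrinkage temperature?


New Ts = 96 + 18 = 114 C


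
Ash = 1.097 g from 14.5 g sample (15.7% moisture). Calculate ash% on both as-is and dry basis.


As-is ash = 7.57%
Dry-basis ash = 8.97%


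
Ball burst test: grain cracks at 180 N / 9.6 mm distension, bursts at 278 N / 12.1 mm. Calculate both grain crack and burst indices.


Crack index = 18.8 N/mm
Burst index = 23.0 N/mm


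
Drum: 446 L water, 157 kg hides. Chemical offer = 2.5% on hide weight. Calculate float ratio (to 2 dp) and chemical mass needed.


Float ratio = 2.84
Chemical needed = 3.925 kg


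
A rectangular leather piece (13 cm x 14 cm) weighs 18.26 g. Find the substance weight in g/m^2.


1003.3 g/m^2


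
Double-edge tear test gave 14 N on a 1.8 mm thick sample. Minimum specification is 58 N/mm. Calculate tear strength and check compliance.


Tear strength = 14 / 1.8 = 7.8 N/mm
Required minimum = 58 N/mm
Compliant: No


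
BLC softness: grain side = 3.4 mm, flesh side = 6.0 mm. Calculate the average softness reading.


4.70 mm

Average = (3.4 + 6.0) / 2
Average = 4.70 mm


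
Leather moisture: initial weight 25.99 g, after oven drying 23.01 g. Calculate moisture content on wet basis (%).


11.5%

Moisture = 25.99 - 23.01 = 2.98 g
MC = 2.98 / 25.99 x 100 = 11.5%


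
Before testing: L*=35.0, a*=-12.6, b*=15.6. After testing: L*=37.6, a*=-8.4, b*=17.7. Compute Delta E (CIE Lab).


dL = 37.6 - 35.0 = 2.6
da = -8.4 - (-12.6) = 4.2
db = 17.7 - 15.6 = 2.1
dE = sqrt((2.6)^2 + (4.2)^2 + (2.1)^2) = 5.37


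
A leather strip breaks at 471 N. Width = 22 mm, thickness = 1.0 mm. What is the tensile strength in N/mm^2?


21.41 N/mm^2

Cross-sectional area = 22 x 1.0 = 22.0 mm^2
Tensile strength = 471 / 22.0 = 21.41 N/mm^2


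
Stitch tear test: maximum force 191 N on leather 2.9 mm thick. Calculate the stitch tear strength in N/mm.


Stitch tear strength = force / thickness
STS = 191 / 2.9 = 65.9 N/mm


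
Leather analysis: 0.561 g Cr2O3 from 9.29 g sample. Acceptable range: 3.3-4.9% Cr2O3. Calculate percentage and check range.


Cr2O3 = 6.04%
Within range: No


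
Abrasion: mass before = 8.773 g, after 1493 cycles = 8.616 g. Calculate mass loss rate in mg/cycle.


Mass loss = 8.773 - 8.616 = 0.157 g
Rate = 0.157 / 1493 x 1000 = 0.105 mg/cycle


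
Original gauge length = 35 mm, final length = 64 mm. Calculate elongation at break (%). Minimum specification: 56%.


Extension = 64 - 35 = 29 mm
Elongation = 29 / 35 x 100 = 82.9%
Minimum required: 56%
Meets specification: Yes


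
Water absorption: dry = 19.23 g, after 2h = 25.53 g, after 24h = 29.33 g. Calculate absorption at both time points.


2h absorption = 32.8%
24h absorption = 52.5%


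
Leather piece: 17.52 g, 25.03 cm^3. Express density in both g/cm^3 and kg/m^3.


0.700 g/cm^3
700 kg/m^3

Density = 17.52 / 25.03 = 0.700 g/cm^3
Convert: 0.700 x 1000 = 700 kg/m^3


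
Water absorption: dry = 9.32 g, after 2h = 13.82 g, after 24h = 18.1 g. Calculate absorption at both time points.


2h absorption = 48.3%
24h absorption = 94.2%

WA (2h) = (13.82 - 9.32) / 9.32 x 100 = 48.3%
WA (24h) = (18.1 - 9.32) / 9.32 x 100 = 94.2%


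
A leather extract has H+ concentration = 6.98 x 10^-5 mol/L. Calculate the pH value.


pH = 4.16

pH = -log10[H+]
pH = -log10(6.98 x 10^-5) = 4.16


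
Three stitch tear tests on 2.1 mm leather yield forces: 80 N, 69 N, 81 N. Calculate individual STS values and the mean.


STS1 = 80 / 2.1 = 38.1 N/mm
STS2 = 69 / 2.1 = 32.9 N/mm
STS3 = 81 / 2.1 = 38.6 N/mm
Mean = (38.1 + 32.9 + 38.6) / 3 = 36.5 N/mm


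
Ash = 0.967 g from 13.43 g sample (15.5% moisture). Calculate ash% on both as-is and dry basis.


As-is ash% = 0.967 / 13.43 x 100 = 7.20%
Dry mass = 13.43 x (100 - 15.5) / 100 = 11.34835 g
Dry-basis ash% = 0.967 / 11.34835 x 100 = 8.52%


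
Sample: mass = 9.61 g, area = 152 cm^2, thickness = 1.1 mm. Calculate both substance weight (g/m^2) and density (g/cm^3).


Substance weight = 632.2 g/m^2
Density = 0.575 g/cm^3


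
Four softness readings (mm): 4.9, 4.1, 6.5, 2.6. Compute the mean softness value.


4.53 mm

Sum = 4.9 + 4.1 + 6.5 + 2.6
Mean = 18.1 / 4 = 4.53 mm


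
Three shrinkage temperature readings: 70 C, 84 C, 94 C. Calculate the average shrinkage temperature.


Average = (70 + 84 + 94) / 3
Average = 248 / 3 = 82.7 C


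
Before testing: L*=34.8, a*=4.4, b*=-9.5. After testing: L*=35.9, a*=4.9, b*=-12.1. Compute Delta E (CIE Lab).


Delta E = 2.87

dL = 35.9 - 34.8 = 1.1
da = 4.9 - 4.4 = 0.5
db = -12.1 - (-9.5) = -2.6
dE = sqrt((1.1)^2 + (0.5)^2 + (-2.6)^2) = 2.87


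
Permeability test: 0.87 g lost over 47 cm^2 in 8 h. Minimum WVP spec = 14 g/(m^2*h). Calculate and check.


WVP = 23.14 g/(m^2*h)
Meets specification: Yes

WVP = 0.87 / (47 x 8) x 10000 = 23.14 g/(m^2*h)
Minimum: 14 g/(m^2*h)
Meets spec: Yes


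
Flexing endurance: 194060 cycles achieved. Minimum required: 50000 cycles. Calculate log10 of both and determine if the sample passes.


Achieved: log10 = 5.29
Required: log10 = 4.70
Passes: Yes

log10(194060) = 5.29
log10(50000) = 4.70
Passes: Yes


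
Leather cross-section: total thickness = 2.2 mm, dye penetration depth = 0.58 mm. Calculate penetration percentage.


26.4%


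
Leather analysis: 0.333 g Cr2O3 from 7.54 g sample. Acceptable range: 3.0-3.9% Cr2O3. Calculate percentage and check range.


Cr2O3% = 0.333 / 7.54 x 100 = 4.42%
Acceptable range: 3.0 to 3.9%
Within range: No


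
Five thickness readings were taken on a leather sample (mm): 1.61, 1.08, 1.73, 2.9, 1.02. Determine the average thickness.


1.67 mm

Sum = 1.61 + 1.08 + 1.73 + 2.9 + 1.02 = 8.34
Average = 8.34 / 5 = 1.67 mm


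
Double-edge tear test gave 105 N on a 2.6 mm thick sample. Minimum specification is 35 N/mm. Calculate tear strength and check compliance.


Tear strength = 105 / 2.6 = 40.4 N/mm
Required minimum = 35 N/mm
Compliant: Yes


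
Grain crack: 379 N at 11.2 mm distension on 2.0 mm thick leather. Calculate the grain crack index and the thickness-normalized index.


Crack index = 379 / 11.2 = 33.8 N/mm
Normalized = 33.8 / 2.0 = 16.9 N/mm per mm


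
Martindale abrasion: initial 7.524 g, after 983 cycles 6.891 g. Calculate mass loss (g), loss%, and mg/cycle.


Mass loss = 0.633 g
Loss = 8.41%
Rate = 0.644 mg/cycle

Loss = 7.524 - 6.891 = 0.633 g
Loss% = 0.633 / 7.524 x 100 = 8.41%
Rate = 0.633 / 983 x 1000 = 0.644 mg/cycle


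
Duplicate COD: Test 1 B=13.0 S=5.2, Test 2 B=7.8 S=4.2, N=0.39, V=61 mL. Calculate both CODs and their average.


COD1 = 399.0 mg/L
COD2 = 184.1 mg/L
Average = 291.6 mg/L


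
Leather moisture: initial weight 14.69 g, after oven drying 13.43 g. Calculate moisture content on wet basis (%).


Moisture = 14.69 - 13.43 = 1.26 g
MC = 1.26 / 14.69 x 100 = 8.6%


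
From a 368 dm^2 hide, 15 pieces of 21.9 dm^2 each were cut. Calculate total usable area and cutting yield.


Usable area = 328.5 dm^2
Yield = 89.3%

Total usable = 15 x 21.9 = 328.5 dm^2
Yield = 328.5 / 368 x 100 = 89.3%
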